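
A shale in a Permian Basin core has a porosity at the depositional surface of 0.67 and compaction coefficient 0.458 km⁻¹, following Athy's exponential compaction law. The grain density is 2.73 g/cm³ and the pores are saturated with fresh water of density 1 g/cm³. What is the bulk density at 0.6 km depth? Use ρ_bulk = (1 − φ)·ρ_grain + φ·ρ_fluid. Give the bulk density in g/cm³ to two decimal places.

1.85 g/cm³

Porosity at depth: n = 0.67·exp(−0.458×0.6) = 0.67×0.7597 = 0.5090
Bulk density: ρ_b = (1−n)ρ_g + n·ρ_f = 0.4910×2.73 + 0.5090×1
       = 1.340 + 0.509 = 1.849 g/cm³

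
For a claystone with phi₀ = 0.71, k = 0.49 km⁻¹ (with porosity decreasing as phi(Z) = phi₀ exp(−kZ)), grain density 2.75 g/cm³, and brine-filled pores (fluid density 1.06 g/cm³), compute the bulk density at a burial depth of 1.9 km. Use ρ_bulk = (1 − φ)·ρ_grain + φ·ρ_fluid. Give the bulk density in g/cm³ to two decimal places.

2.28 g/cm³

Porosity at depth: phi = 0.71·exp(−0.49×1.9) = 0.71×0.3942 = 0.2799
Bulk density: ρ_b = (1−phi)ρ_g + phi·ρ_f = 0.7201×2.75 + 0.2799×1.06
       = 1.980 + 0.297 = 2.277 g/cm³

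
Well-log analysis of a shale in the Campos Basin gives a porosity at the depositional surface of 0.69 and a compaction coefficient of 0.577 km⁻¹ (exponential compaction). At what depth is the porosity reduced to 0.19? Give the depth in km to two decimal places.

Invert Athy's law: Z = ln(n₀/n) / c
Z = ln(0.69/0.19) / 0.577 = ln(3.632) / 0.577 = 1.2897 / 0.577 = 2.235 km

2.24 km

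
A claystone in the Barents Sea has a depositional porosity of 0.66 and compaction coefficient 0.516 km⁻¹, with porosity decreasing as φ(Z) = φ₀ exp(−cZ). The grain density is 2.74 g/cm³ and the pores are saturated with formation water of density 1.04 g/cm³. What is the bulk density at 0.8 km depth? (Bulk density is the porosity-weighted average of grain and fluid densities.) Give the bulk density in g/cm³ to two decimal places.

Porosity at depth: φ = 0.66·exp(−0.516×0.8) = 0.66×0.6618 = 0.4368
Bulk density: ρ_b = (1−φ)ρ_g + φ·ρ_f = 0.5632×2.74 + 0.4368×1.04
       = 1.543 + 0.454 = 1.997 g/cm³

2.00 g/cm³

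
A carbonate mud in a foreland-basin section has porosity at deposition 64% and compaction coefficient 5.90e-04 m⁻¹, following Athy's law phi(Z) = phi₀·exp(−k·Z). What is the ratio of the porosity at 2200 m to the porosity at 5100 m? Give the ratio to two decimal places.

Working in km (1 km = 1000 m; k in km⁻¹ = k in m⁻¹ × 1000):
phi(Z₁)/phi(Z₂) = e^(−k·Z₁)/e^(−k·Z₂) = e^{k(Z₂−Z₁)}
= exp(0.59 × 2.9) = exp(1.711) = 5.5345

5.53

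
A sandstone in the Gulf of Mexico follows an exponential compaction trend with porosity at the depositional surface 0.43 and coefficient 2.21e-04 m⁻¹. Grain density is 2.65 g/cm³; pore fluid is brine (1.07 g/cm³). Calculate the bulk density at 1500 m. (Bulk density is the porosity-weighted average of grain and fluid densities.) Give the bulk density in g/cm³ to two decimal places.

2.16 g/cm³

Working in km (1 km = 1000 m; k in km⁻¹ = k in m⁻¹ × 1000):
Porosity at depth: n = 0.43·exp(−0.221×1.5) = 0.43×0.7178 = 0.3087
Bulk density: ρ_b = (1−n)ρ_g + n·ρ_f = 0.6913×2.65 + 0.3087×1.07
       = 1.832 + 0.330 = 2.162 g/cm³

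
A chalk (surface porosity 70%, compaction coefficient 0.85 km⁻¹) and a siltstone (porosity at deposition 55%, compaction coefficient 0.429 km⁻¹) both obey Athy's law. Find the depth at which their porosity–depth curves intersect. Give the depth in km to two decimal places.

0.57 km

Set n₀ₐ e^(−kₐz) = n₀ᵦ e^(−kᵦz) ⇒ ln(n₀ₐ/n₀ᵦ) = (kₐ − kᵦ)·z
z = ln(0.7/0.55) / (0.85 − 0.429) = 0.2412 / 0.421 = 0.573 km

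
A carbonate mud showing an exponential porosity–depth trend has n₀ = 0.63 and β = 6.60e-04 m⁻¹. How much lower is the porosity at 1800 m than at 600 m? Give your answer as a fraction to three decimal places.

0.232

Working in km (1 km = 1000 m; β in km⁻¹ = β in m⁻¹ × 1000):
n(0.6) = 0.63·e^(−0.66×0.6) = 0.4240
n(1.8) = 0.63·e^(−0.66×1.8) = 0.1920
Δn = 0.4240 − 0.1920 = 0.2320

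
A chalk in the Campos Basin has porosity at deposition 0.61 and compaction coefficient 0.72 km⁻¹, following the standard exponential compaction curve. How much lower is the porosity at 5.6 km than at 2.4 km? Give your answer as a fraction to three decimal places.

0.098

phi(2.4) = 0.61·e^(−0.72×2.4) = 0.1084
phi(5.6) = 0.61·e^(−0.72×5.6) = 0.0108
Δphi = 0.1084 − 0.0108 = 0.0975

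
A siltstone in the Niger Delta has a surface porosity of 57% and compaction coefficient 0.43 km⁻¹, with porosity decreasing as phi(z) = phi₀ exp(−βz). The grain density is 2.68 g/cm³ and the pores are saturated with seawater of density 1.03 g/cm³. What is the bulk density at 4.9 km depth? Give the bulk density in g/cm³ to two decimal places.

2.57 g/cm³

Porosity at depth: phi = 0.57·exp(−0.43×4.9) = 0.57×0.1216 = 0.0693
Bulk density: ρ_b = (1−phi)ρ_g + phi·ρ_f = 0.9307×2.68 + 0.0693×1.03
       = 2.494 + 0.071 = 2.566 g/cm³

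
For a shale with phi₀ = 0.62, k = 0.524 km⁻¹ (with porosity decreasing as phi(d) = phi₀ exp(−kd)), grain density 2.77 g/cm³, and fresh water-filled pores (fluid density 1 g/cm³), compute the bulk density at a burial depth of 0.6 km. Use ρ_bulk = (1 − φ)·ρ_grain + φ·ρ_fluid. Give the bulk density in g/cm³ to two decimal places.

1.97 g/cm³

Porosity at depth: phi = 0.62·exp(−0.524×0.6) = 0.62×0.7302 = 0.4527
Bulk density: ρ_b = (1−phi)ρ_g + phi·ρ_f = 0.5473×2.77 + 0.4527×1
       = 1.516 + 0.453 = 1.969 g/cm³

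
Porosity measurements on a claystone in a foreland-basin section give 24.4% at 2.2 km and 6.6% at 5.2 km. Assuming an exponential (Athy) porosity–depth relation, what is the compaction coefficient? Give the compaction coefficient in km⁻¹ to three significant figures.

Athy: phi(z) = phi₀ e^(−βz) ⇒ phi₁/phi₂ = e^{β(z₂−z₁)} ⇒ β = ln(phi₁/phi₂)/(z₂−z₁)
β = ln(0.244/0.066) / (5.2 − 2.2) = ln(3.697) / 3 = 1.3075 / 3 = 0.4358 km⁻¹

0.436 km⁻¹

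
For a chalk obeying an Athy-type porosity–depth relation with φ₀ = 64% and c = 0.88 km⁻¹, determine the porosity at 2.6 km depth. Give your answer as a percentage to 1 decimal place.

φ = φ₀·exp(−c·Z) = 0.64 × exp(−0.88 × 2.6) = 0.64 × exp(−2.288)
  = 0.64 × 0.1015 = 0.0649

6.5%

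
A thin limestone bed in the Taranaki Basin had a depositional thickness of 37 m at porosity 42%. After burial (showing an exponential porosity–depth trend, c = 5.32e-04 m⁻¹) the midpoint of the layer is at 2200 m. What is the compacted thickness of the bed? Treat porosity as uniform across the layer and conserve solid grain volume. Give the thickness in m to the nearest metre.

Working in km (1 km = 1000 m; c in km⁻¹ = c in m⁻¹ × 1000):
Porosity at 2.2 km: φ = 0.42·exp(−0.532×2.2) = 0.1303
Solid-volume conservation: h(1−φ) = h₀(1−φ₀) ⇒ h = h₀·(1−φ₀)/(1−φ)
h = 0.037 × (1 − 0.42)/(1 − 0.1303) = 0.037 × 0.6669 = 0.0247 km

25 m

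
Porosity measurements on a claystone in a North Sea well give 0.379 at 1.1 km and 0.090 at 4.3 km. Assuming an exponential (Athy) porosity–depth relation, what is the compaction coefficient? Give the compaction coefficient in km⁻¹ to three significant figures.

Athy: φ(z) = φ₀ e^(−kz) ⇒ φ₁/φ₂ = e^{k(z₂−z₁)} ⇒ k = ln(φ₁/φ₂)/(z₂−z₁)
k = ln(0.379/0.09) / (4.3 − 1.1) = ln(4.211) / 3.2 = 1.4377 / 3.2 = 0.4493 km⁻¹

0.449 km⁻¹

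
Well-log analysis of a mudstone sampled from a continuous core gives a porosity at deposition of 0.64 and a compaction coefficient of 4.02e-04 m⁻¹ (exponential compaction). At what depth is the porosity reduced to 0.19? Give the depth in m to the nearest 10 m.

3020 m

Working in km (1 km = 1000 m; c in km⁻¹ = c in m⁻¹ × 1000):
Invert Athy's law: d = ln(φ₀/φ) / c
d = ln(0.64/0.19) / 0.402 = ln(3.368) / 0.402 = 1.2144 / 0.402 = 3.021 km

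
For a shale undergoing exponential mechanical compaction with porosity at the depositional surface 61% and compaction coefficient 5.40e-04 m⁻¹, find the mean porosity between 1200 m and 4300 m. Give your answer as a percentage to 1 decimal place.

Working in km (1 km = 1000 m; β in km⁻¹ = β in m⁻¹ × 1000):
⟨φ⟩ = (1/(Z₂−Z₁)) ∫ φ₀ e^(−βZ) dZ = φ₀·(e^(−β·Z₁) − e^(−β·Z₂)) / (β·(Z₂−Z₁))
e^(−0.54×1.2) = 0.5231; e^(−0.54×4.3) = 0.0981
⟨φ⟩ = 0.61 × (0.5231 − 0.0981) / (0.54 × 3.1) = 0.61 × 0.2539 = 0.1549

15.5%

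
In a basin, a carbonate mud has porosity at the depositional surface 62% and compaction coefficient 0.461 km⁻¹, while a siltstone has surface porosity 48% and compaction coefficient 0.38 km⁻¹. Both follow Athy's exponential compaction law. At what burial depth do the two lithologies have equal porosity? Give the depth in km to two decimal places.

Set φ₀ₐ e^(−cₐz) = φ₀ᵦ e^(−cᵦz) ⇒ ln(φ₀ₐ/φ₀ᵦ) = (cₐ − cᵦ)·z
z = ln(0.62/0.48) / (0.461 − 0.38) = 0.2559 / 0.081 = 3.160 km

3.16 km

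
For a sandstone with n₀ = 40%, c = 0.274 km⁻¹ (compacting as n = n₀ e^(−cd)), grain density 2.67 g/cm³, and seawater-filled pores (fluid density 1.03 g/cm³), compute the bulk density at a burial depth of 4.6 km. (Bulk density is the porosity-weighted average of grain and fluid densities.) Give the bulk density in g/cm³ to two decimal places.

Porosity at depth: n = 0.4·exp(−0.274×4.6) = 0.4×0.2835 = 0.1134
Bulk density: ρ_b = (1−n)ρ_g + n·ρ_f = 0.8866×2.67 + 0.1134×1.03
       = 2.367 + 0.117 = 2.484 g/cm³

2.48 g/cm³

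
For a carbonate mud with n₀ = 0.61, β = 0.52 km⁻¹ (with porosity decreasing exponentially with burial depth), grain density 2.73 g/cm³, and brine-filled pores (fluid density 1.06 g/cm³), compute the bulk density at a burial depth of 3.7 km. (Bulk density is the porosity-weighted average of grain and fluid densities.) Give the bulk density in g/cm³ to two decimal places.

Porosity at depth: n = 0.61·exp(−0.52×3.7) = 0.61×0.1460 = 0.0891
Bulk density: ρ_b = (1−n)ρ_g + n·ρ_f = 0.9109×2.73 + 0.0891×1.06
       = 2.487 + 0.094 = 2.581 g/cm³

2.58 g/cm³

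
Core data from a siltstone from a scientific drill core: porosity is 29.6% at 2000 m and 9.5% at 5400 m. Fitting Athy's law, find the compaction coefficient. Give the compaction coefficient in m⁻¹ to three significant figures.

Working in km (1 km = 1000 m; k in km⁻¹ = k in m⁻¹ × 1000):
Athy: φ(z) = φ₀ e^(−kz) ⇒ φ₁/φ₂ = e^{k(z₂−z₁)} ⇒ k = ln(φ₁/φ₂)/(z₂−z₁)
k = ln(0.296/0.095) / (5.4 − 2) = ln(3.116) / 3.4 = 1.1365 / 3.4 = 0.3343 km⁻¹

0.000334 m⁻¹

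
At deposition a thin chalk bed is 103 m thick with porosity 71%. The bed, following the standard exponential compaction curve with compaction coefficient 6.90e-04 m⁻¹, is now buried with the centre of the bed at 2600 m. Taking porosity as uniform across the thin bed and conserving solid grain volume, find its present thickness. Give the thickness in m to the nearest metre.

Working in km (1 km = 1000 m; c in km⁻¹ = c in m⁻¹ × 1000):
Porosity at 2.6 km: n = 0.71·exp(−0.69×2.6) = 0.1181
Solid-volume conservation: h(1−n) = h₀(1−n₀) ⇒ h = h₀·(1−n₀)/(1−n)
h = 0.103 × (1 − 0.71)/(1 − 0.1181) = 0.103 × 0.3288 = 0.0339 km

34 m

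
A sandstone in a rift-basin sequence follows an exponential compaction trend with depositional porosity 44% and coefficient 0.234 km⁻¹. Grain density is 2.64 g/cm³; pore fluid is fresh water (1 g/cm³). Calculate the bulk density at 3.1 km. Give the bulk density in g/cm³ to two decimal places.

Porosity at depth: n = 0.44·exp(−0.234×3.1) = 0.44×0.4841 = 0.2130
Bulk density: ρ_b = (1−n)ρ_g + n·ρ_f = 0.7870×2.64 + 0.2130×1
       = 2.078 + 0.213 = 2.291 g/cm³

2.29 g/cm³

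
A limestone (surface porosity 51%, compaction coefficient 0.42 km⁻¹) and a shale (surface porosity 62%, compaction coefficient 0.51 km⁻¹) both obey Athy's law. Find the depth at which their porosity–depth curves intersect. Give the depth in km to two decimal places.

2.17 km

Set φ₀ₐ e^(−βₐz) = φ₀ᵦ e^(−βᵦz) ⇒ ln(φ₀ₐ/φ₀ᵦ) = (βₐ − βᵦ)·z
z = ln(0.51/0.62) / (0.42 − 0.51) = -0.1953 / -0.09 = 2.170 km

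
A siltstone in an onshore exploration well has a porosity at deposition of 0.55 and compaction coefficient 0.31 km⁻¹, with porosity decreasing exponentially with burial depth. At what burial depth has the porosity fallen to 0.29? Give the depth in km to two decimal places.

Invert Athy's law: z = ln(phi₀/phi) / k
z = ln(0.55/0.29) / 0.31 = ln(1.897) / 0.31 = 0.6400 / 0.31 = 2.065 km

2.06 km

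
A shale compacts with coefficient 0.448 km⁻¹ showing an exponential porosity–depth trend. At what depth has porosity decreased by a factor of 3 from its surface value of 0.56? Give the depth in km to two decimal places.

n/n₀ = 1/3 ⇒ exp(−β·z) = 1/3 ⇒ z = ln(3) / β
z = 1.0986 / 0.448 = 2.452 km

2.45 km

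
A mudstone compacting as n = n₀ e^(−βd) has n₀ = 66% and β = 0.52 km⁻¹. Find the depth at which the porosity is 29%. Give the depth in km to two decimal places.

1.58 km

Invert Athy's law: d = ln(n₀/n) / β
d = ln(0.66/0.29) / 0.52 = ln(2.276) / 0.52 = 0.8224 / 0.52 = 1.581 km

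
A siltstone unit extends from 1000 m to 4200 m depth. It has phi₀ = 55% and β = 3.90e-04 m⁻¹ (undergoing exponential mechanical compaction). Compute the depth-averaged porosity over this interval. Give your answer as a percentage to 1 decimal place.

Working in km (1 km = 1000 m; β in km⁻¹ = β in m⁻¹ × 1000):
⟨phi⟩ = (1/(z₂−z₁)) ∫ phi₀ e^(−βz) dz = phi₀·(e^(−β·z₁) − e^(−β·z₂)) / (β·(z₂−z₁))
e^(−0.39×1) = 0.6771; e^(−0.39×4.2) = 0.1944
⟨phi⟩ = 0.55 × (0.6771 − 0.1944) / (0.39 × 3.2) = 0.55 × 0.3868 = 0.2127

21.3%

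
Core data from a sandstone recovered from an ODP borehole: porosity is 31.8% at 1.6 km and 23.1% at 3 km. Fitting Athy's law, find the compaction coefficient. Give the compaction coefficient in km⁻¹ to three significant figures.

Athy: φ(Z) = φ₀ e^(−kZ) ⇒ φ₁/φ₂ = e^{k(Z₂−Z₁)} ⇒ k = ln(φ₁/φ₂)/(Z₂−Z₁)
k = ln(0.318/0.231) / (3 − 1.6) = ln(1.377) / 1.4 = 0.3196 / 1.4 = 0.2283 km⁻¹

0.228 km⁻¹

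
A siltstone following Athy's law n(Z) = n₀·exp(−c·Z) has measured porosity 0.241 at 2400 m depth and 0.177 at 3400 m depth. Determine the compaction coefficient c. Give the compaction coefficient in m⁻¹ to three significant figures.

0.000309 m⁻¹

Working in km (1 km = 1000 m; c in km⁻¹ = c in m⁻¹ × 1000):
Athy: n(Z) = n₀ e^(−cZ) ⇒ n₁/n₂ = e^{c(Z₂−Z₁)} ⇒ c = ln(n₁/n₂)/(Z₂−Z₁)
c = ln(0.241/0.177) / (3.4 − 2.4) = ln(1.362) / 1 = 0.3086 / 1 = 0.3086 km⁻¹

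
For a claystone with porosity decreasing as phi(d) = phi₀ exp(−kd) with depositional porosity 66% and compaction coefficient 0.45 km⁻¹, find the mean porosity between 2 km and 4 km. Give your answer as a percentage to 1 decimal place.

⟨phi⟩ = (1/(d₂−d₁)) ∫ phi₀ e^(−kd) dd = phi₀·(e^(−k·d₁) − e^(−k·d₂)) / (k·(d₂−d₁))
e^(−0.45×2) = 0.4066; e^(−0.45×4) = 0.1653
⟨phi⟩ = 0.66 × (0.4066 − 0.1653) / (0.45 × 2) = 0.66 × 0.2681 = 0.1769

17.7%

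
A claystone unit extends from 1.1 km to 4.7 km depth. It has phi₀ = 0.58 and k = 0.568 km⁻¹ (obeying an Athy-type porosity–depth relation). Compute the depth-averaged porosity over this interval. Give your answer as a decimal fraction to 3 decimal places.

0.132

⟨phi⟩ = (1/(d₂−d₁)) ∫ phi₀ e^(−kd) dd = phi₀·(e^(−k·d₁) − e^(−k·d₂)) / (k·(d₂−d₁))
e^(−0.568×1.1) = 0.5354; e^(−0.568×4.7) = 0.0693
⟨phi⟩ = 0.58 × (0.5354 − 0.0693) / (0.568 × 3.6) = 0.58 × 0.2279 = 0.1322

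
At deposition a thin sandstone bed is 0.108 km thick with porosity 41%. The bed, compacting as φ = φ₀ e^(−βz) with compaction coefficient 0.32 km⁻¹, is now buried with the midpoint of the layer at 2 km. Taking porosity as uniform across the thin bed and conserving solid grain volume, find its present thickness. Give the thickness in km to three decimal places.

Porosity at 2 km: φ = 0.41·exp(−0.32×2) = 0.2162
Solid-volume conservation: h(1−φ) = h₀(1−φ₀) ⇒ h = h₀·(1−φ₀)/(1−φ)
h = 0.108 × (1 − 0.41)/(1 − 0.2162) = 0.108 × 0.7527 = 0.0813 km

0.081 km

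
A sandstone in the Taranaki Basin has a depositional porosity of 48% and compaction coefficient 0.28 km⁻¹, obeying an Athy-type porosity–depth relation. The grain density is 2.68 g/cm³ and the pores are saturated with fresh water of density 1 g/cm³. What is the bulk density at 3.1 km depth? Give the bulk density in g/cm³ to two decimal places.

2.34 g/cm³

Porosity at depth: n = 0.48·exp(−0.28×3.1) = 0.48×0.4198 = 0.2015
Bulk density: ρ_b = (1−n)ρ_g + n·ρ_f = 0.7985×2.68 + 0.2015×1
       = 2.140 + 0.201 = 2.341 g/cm³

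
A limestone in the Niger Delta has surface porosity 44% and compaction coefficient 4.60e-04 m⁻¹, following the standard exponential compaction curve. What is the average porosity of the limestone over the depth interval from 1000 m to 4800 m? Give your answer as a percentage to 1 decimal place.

13.1%

Working in km (1 km = 1000 m; β in km⁻¹ = β in m⁻¹ × 1000):
⟨φ⟩ = (1/(z₂−z₁)) ∫ φ₀ e^(−βz) dz = φ₀·(e^(−β·z₁) − e^(−β·z₂)) / (β·(z₂−z₁))
e^(−0.46×1) = 0.6313; e^(−0.46×4.8) = 0.1099
⟨φ⟩ = 0.44 × (0.6313 − 0.1099) / (0.46 × 3.8) = 0.44 × 0.2983 = 0.1312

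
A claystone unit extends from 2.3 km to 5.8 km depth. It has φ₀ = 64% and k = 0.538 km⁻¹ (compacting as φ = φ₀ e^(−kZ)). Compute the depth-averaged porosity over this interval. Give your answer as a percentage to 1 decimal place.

8.4%

⟨φ⟩ = (1/(Z₂−Z₁)) ∫ φ₀ e^(−kZ) dZ = φ₀·(e^(−k·Z₁) − e^(−k·Z₂)) / (k·(Z₂−Z₁))
e^(−0.538×2.3) = 0.2901; e^(−0.538×5.8) = 0.0441
⟨φ⟩ = 0.64 × (0.2901 − 0.0441) / (0.538 × 3.5) = 0.64 × 0.1306 = 0.0836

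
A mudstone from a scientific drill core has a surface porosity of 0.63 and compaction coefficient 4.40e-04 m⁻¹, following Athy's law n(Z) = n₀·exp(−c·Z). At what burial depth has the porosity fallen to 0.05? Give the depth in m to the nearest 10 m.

Working in km (1 km = 1000 m; c in km⁻¹ = c in m⁻¹ × 1000):
Invert Athy's law: Z = ln(n₀/n) / c
Z = ln(0.63/0.05) / 0.44 = ln(12.6) / 0.44 = 2.5337 / 0.44 = 5.758 km

5760 m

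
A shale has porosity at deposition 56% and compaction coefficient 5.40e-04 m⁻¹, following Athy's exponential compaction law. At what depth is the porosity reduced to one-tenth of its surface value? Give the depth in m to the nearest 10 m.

Working in km (1 km = 1000 m; k in km⁻¹ = k in m⁻¹ × 1000):
phi/phi₀ = 1/10 ⇒ exp(−k·z) = 1/10 ⇒ z = ln(10) / k
z = 2.3026 / 0.54 = 4.264 km

4260 m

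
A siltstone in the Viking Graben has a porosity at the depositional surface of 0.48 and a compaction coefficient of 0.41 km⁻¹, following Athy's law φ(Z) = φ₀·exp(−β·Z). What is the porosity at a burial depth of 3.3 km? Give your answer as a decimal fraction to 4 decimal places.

φ = φ₀·exp(−β·Z) = 0.48 × exp(−0.41 × 3.3) = 0.48 × exp(−1.353)
  = 0.48 × 0.2585 = 0.1241

0.1241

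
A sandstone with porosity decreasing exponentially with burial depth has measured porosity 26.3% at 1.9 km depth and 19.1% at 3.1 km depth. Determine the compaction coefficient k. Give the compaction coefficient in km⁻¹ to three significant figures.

Athy: n(z) = n₀ e^(−kz) ⇒ n₁/n₂ = e^{k(z₂−z₁)} ⇒ k = ln(n₁/n₂)/(z₂−z₁)
k = ln(0.263/0.191) / (3.1 − 1.9) = ln(1.377) / 1.2 = 0.3199 / 1.2 = 0.2666 km⁻¹

0.267 km⁻¹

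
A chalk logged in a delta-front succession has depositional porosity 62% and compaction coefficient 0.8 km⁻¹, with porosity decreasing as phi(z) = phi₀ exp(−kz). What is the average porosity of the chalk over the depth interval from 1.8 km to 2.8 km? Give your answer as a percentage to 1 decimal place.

10.1%

⟨phi⟩ = (1/(z₂−z₁)) ∫ phi₀ e^(−kz) dz = phi₀·(e^(−k·z₁) − e^(−k·z₂)) / (k·(z₂−z₁))
e^(−0.8×1.8) = 0.2369; e^(−0.8×2.8) = 0.1065
⟨phi⟩ = 0.62 × (0.2369 − 0.1065) / (0.8 × 1) = 0.62 × 0.1631 = 0.1011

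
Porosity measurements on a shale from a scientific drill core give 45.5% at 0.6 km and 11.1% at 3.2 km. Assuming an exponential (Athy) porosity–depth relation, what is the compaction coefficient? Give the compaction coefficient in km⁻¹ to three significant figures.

0.543 km⁻¹

Athy: phi(Z) = phi₀ e^(−cZ) ⇒ phi₁/phi₂ = e^{c(Z₂−Z₁)} ⇒ c = ln(phi₁/phi₂)/(Z₂−Z₁)
c = ln(0.455/0.111) / (3.2 − 0.6) = ln(4.099) / 2.6 = 1.4108 / 2.6 = 0.5426 km⁻¹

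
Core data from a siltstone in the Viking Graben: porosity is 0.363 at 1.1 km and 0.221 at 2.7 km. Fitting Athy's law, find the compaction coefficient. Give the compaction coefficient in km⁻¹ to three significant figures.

Athy: phi(Z) = phi₀ e^(−βZ) ⇒ phi₁/phi₂ = e^{β(Z₂−Z₁)} ⇒ β = ln(phi₁/phi₂)/(Z₂−Z₁)
β = ln(0.363/0.221) / (2.7 − 1.1) = ln(1.643) / 1.6 = 0.4962 / 1.6 = 0.3102 km⁻¹

0.310 km⁻¹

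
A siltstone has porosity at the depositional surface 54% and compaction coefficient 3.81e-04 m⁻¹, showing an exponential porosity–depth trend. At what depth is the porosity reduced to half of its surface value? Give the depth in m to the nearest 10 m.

1820 m

Working in km (1 km = 1000 m; c in km⁻¹ = c in m⁻¹ × 1000):
φ/φ₀ = 1/2 ⇒ exp(−c·Z) = 1/2 ⇒ Z = ln(2) / c
Z = 0.6931 / 0.381 = 1.819 km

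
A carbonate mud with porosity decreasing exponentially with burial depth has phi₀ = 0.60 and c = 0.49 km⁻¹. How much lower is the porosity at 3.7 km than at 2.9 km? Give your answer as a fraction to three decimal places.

phi(2.9) = 0.6·e^(−0.49×2.9) = 0.1449
phi(3.7) = 0.6·e^(−0.49×3.7) = 0.0979
Δphi = 0.1449 − 0.0979 = 0.0470

0.047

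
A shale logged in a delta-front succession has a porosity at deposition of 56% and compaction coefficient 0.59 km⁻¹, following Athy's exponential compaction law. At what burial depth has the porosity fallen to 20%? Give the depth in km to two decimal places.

1.75 km

Invert Athy's law: d = ln(phi₀/phi) / β
d = ln(0.56/0.2) / 0.59 = ln(2.8) / 0.59 = 1.0296 / 0.59 = 1.745 km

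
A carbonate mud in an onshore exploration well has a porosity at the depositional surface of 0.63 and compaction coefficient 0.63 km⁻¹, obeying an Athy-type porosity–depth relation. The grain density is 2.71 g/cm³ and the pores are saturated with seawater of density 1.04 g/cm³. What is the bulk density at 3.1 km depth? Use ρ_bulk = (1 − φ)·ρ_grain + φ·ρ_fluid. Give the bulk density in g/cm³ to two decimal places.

2.56 g/cm³

Porosity at depth: n = 0.63·exp(−0.63×3.1) = 0.63×0.1418 = 0.0894
Bulk density: ρ_b = (1−n)ρ_g + n·ρ_f = 0.9106×2.71 + 0.0894×1.04
       = 2.468 + 0.093 = 2.561 g/cm³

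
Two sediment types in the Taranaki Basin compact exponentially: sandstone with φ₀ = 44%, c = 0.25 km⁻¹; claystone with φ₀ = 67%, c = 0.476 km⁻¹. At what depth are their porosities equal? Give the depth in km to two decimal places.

1.86 km

Set φ₀ₐ e^(−cₐZ) = φ₀ᵦ e^(−cᵦZ) ⇒ ln(φ₀ₐ/φ₀ᵦ) = (cₐ − cᵦ)·Z
Z = ln(0.44/0.67) / (0.25 − 0.476) = -0.4205 / -0.226 = 1.861 km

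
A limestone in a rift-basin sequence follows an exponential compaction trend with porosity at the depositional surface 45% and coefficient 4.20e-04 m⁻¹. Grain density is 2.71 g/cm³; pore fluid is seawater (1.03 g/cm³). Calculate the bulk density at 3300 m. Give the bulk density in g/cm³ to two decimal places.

2.52 g/cm³

Working in km (1 km = 1000 m; c in km⁻¹ = c in m⁻¹ × 1000):
Porosity at depth: phi = 0.45·exp(−0.42×3.3) = 0.45×0.2501 = 0.1125
Bulk density: ρ_b = (1−phi)ρ_g + phi·ρ_f = 0.8875×2.71 + 0.1125×1.03
       = 2.405 + 0.116 = 2.521 g/cm³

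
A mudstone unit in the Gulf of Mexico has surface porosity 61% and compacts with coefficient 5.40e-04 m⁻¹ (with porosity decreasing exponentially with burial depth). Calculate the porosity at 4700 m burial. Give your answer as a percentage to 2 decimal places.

Working in km (1 km = 1000 m; c in km⁻¹ = c in m⁻¹ × 1000):
φ = φ₀·exp(−c·Z) = 0.61 × exp(−0.54 × 4.7) = 0.61 × exp(−2.538)
  = 0.61 × 0.0790 = 0.0482

4.82%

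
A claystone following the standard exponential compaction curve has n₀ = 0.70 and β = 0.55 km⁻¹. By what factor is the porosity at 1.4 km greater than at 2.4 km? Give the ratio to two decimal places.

n(d₁)/n(d₂) = e^(−β·d₁)/e^(−β·d₂) = e^{β(d₂−d₁)}
= exp(0.55 × 1) = exp(0.55) = 1.7333

1.73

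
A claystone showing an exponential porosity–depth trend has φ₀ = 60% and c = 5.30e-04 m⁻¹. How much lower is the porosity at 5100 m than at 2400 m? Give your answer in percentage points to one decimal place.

Working in km (1 km = 1000 m; c in km⁻¹ = c in m⁻¹ × 1000):
φ(2.4) = 0.6·e^(−0.53×2.4) = 0.1682
φ(5.1) = 0.6·e^(−0.53×5.1) = 0.0402
Δφ = 0.1682 − 0.0402 = 0.1280

12.8 percentage points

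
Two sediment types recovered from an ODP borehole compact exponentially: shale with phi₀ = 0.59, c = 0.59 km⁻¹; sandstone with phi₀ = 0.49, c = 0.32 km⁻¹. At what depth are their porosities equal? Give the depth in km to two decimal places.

0.69 km

Set phi₀ₐ e^(−cₐd) = phi₀ᵦ e^(−cᵦd) ⇒ ln(phi₀ₐ/phi₀ᵦ) = (cₐ − cᵦ)·d
d = ln(0.59/0.49) / (0.59 − 0.32) = 0.1857 / 0.27 = 0.688 km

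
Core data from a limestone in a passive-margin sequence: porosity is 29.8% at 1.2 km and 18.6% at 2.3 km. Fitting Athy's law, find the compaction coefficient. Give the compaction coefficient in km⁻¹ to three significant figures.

0.428 km⁻¹

Athy: n(d) = n₀ e^(−cd) ⇒ n₁/n₂ = e^{c(d₂−d₁)} ⇒ c = ln(n₁/n₂)/(d₂−d₁)
c = ln(0.298/0.186) / (2.3 − 1.2) = ln(1.602) / 1.1 = 0.4713 / 1.1 = 0.4285 km⁻¹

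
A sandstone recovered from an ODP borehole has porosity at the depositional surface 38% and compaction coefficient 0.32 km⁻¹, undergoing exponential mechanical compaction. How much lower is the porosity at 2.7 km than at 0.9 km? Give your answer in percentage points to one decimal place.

phi(0.9) = 0.38·e^(−0.32×0.9) = 0.2849
phi(2.7) = 0.38·e^(−0.32×2.7) = 0.1602
Δphi = 0.2849 − 0.1602 = 0.1247

12.5 percentage points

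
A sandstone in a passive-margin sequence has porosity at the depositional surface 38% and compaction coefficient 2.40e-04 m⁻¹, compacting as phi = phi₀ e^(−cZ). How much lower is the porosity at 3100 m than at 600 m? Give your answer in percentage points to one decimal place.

14.8 percentage points

Working in km (1 km = 1000 m; c in km⁻¹ = c in m⁻¹ × 1000):
phi(0.6) = 0.38·e^(−0.24×0.6) = 0.3290
phi(3.1) = 0.38·e^(−0.24×3.1) = 0.1806
Δphi = 0.3290 − 0.1806 = 0.1485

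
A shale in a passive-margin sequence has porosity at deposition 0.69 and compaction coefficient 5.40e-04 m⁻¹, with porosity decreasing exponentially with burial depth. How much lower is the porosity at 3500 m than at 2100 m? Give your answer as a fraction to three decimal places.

0.118

Working in km (1 km = 1000 m; c in km⁻¹ = c in m⁻¹ × 1000):
phi(2.1) = 0.69·e^(−0.54×2.1) = 0.2220
phi(3.5) = 0.69·e^(−0.54×3.5) = 0.1042
Δphi = 0.2220 − 0.1042 = 0.1178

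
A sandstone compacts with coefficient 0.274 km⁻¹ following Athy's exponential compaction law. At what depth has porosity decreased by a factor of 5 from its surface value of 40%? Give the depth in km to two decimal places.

5.87 km

φ/φ₀ = 1/5 ⇒ exp(−β·Z) = 1/5 ⇒ Z = ln(5) / β
Z = 1.6094 / 0.274 = 5.874 km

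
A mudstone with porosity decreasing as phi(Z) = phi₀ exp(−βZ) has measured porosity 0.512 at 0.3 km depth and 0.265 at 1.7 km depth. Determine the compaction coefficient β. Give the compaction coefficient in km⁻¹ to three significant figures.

Athy: phi(Z) = phi₀ e^(−βZ) ⇒ phi₁/phi₂ = e^{β(Z₂−Z₁)} ⇒ β = ln(phi₁/phi₂)/(Z₂−Z₁)
β = ln(0.512/0.265) / (1.7 − 0.3) = ln(1.932) / 1.4 = 0.6586 / 1.4 = 0.4704 km⁻¹

0.470 km⁻¹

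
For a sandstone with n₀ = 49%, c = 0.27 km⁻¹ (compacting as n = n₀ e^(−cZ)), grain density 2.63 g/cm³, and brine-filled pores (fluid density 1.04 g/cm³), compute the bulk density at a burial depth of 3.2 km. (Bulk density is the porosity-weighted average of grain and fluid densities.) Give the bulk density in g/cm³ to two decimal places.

2.30 g/cm³

Porosity at depth: n = 0.49·exp(−0.27×3.2) = 0.49×0.4215 = 0.2065
Bulk density: ρ_b = (1−n)ρ_g + n·ρ_f = 0.7935×2.63 + 0.2065×1.04
       = 2.087 + 0.215 = 2.302 g/cm³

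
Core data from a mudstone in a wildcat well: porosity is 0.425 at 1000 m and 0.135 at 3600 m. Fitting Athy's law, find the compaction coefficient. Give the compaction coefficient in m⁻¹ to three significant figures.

Working in km (1 km = 1000 m; k in km⁻¹ = k in m⁻¹ × 1000):
Athy: φ(d) = φ₀ e^(−kd) ⇒ φ₁/φ₂ = e^{k(d₂−d₁)} ⇒ k = ln(φ₁/φ₂)/(d₂−d₁)
k = ln(0.425/0.135) / (3.6 − 1) = ln(3.148) / 2.6 = 1.1468 / 2.6 = 0.4411 km⁻¹

0.000441 m⁻¹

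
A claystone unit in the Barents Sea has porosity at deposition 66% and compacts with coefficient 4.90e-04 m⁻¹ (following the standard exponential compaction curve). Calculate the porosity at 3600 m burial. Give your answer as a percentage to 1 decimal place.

Working in km (1 km = 1000 m; k in km⁻¹ = k in m⁻¹ × 1000):
n = n₀·exp(−k·Z) = 0.66 × exp(−0.49 × 3.6) = 0.66 × exp(−1.764)
  = 0.66 × 0.1714 = 0.1131

11.3%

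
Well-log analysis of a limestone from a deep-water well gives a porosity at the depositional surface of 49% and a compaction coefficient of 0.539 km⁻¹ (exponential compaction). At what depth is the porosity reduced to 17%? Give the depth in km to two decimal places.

Invert Athy's law: z = ln(n₀/n) / β
z = ln(0.49/0.17) / 0.539 = ln(2.882) / 0.539 = 1.0586 / 0.539 = 1.964 km

1.96 km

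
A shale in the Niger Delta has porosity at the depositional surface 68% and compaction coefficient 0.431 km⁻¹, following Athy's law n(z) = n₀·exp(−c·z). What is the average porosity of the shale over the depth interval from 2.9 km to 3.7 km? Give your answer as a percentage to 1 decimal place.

16.5%

⟨n⟩ = (1/(z₂−z₁)) ∫ n₀ e^(−cz) dz = n₀·(e^(−c·z₁) − e^(−c·z₂)) / (c·(z₂−z₁))
e^(−0.431×2.9) = 0.2865; e^(−0.431×3.7) = 0.2030
⟨n⟩ = 0.68 × (0.2865 − 0.2030) / (0.431 × 0.8) = 0.68 × 0.2424 = 0.1648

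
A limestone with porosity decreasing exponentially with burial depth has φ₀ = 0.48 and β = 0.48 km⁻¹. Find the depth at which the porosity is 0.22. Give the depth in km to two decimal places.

Invert Athy's law: d = ln(φ₀/φ) / β
d = ln(0.48/0.22) / 0.48 = ln(2.182) / 0.48 = 0.7802 / 0.48 = 1.625 km

1.63 km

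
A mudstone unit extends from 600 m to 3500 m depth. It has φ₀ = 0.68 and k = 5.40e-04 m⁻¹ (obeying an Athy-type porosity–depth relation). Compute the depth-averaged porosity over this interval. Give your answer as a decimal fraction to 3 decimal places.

Working in km (1 km = 1000 m; k in km⁻¹ = k in m⁻¹ × 1000):
⟨φ⟩ = (1/(d₂−d₁)) ∫ φ₀ e^(−kd) dd = φ₀·(e^(−k·d₁) − e^(−k·d₂)) / (k·(d₂−d₁))
e^(−0.54×0.6) = 0.7233; e^(−0.54×3.5) = 0.1511
⟨φ⟩ = 0.68 × (0.7233 − 0.1511) / (0.54 × 2.9) = 0.68 × 0.3654 = 0.2485

0.248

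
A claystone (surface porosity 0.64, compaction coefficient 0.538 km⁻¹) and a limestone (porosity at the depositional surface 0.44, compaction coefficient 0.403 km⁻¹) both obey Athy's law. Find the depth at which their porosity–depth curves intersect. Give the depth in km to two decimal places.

Set n₀ₐ e^(−kₐZ) = n₀ᵦ e^(−kᵦZ) ⇒ ln(n₀ₐ/n₀ᵦ) = (kₐ − kᵦ)·Z
Z = ln(0.64/0.44) / (0.538 − 0.403) = 0.3747 / 0.135 = 2.776 km

2.78 km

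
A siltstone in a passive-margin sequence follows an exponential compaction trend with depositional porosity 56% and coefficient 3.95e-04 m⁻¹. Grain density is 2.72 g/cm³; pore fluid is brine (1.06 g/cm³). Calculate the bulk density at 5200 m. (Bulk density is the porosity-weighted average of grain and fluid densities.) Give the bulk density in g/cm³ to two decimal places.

2.60 g/cm³

Working in km (1 km = 1000 m; c in km⁻¹ = c in m⁻¹ × 1000):
Porosity at depth: φ = 0.56·exp(−0.395×5.2) = 0.56×0.1282 = 0.0718
Bulk density: ρ_b = (1−φ)ρ_g + φ·ρ_f = 0.9282×2.72 + 0.0718×1.06
       = 2.525 + 0.076 = 2.601 g/cm³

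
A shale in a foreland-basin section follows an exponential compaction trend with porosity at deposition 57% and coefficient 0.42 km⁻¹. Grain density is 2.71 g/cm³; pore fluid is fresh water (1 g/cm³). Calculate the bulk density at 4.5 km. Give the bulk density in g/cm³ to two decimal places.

Porosity at depth: φ = 0.57·exp(−0.42×4.5) = 0.57×0.1511 = 0.0861
Bulk density: ρ_b = (1−φ)ρ_g + φ·ρ_f = 0.9139×2.71 + 0.0861×1
       = 2.477 + 0.086 = 2.563 g/cm³

2.56 g/cm³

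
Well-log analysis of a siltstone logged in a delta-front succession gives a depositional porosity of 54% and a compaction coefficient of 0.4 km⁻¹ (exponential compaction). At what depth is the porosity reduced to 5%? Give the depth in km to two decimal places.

Invert Athy's law: d = ln(φ₀/φ) / k
d = ln(0.54/0.05) / 0.4 = ln(10.8) / 0.4 = 2.3795 / 0.4 = 5.949 km

5.95 km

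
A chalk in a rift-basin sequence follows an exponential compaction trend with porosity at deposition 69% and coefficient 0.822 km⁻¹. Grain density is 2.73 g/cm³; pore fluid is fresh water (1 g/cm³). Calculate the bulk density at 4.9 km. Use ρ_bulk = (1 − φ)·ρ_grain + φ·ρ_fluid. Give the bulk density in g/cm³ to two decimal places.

Porosity at depth: φ = 0.69·exp(−0.822×4.9) = 0.69×0.0178 = 0.0123
Bulk density: ρ_b = (1−φ)ρ_g + φ·ρ_f = 0.9877×2.73 + 0.0123×1
       = 2.696 + 0.012 = 2.709 g/cm³

2.71 g/cm³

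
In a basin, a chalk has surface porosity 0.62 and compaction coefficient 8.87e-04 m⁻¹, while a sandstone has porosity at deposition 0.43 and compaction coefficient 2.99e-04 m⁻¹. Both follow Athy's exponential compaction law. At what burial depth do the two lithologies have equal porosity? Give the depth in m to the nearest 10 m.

620 m

Working in km (1 km = 1000 m; c in km⁻¹ = c in m⁻¹ × 1000):
Set n₀ₐ e^(−cₐz) = n₀ᵦ e^(−cᵦz) ⇒ ln(n₀ₐ/n₀ᵦ) = (cₐ − cᵦ)·z
z = ln(0.62/0.43) / (0.887 − 0.299) = 0.3659 / 0.588 = 0.622 km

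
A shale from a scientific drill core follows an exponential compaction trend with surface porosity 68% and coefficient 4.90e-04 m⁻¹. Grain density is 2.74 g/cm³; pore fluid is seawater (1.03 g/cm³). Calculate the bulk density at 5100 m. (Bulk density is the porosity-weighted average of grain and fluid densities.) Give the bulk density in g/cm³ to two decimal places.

2.64 g/cm³

Working in km (1 km = 1000 m; c in km⁻¹ = c in m⁻¹ × 1000):
Porosity at depth: φ = 0.68·exp(−0.49×5.1) = 0.68×0.0822 = 0.0559
Bulk density: ρ_b = (1−φ)ρ_g + φ·ρ_f = 0.9441×2.74 + 0.0559×1.03
       = 2.587 + 0.058 = 2.644 g/cm³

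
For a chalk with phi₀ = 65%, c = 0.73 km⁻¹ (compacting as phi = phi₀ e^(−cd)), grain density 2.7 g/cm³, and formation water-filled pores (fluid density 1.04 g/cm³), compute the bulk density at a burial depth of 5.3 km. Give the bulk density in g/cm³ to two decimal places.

Porosity at depth: phi = 0.65·exp(−0.73×5.3) = 0.65×0.0209 = 0.0136
Bulk density: ρ_b = (1−phi)ρ_g + phi·ρ_f = 0.9864×2.7 + 0.0136×1.04
       = 2.663 + 0.014 = 2.677 g/cm³

2.68 g/cm³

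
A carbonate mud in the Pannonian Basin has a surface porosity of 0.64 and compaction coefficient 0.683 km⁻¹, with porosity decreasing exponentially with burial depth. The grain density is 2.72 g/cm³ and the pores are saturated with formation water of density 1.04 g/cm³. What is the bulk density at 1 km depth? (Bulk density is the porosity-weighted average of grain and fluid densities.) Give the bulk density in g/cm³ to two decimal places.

Porosity at depth: phi = 0.64·exp(−0.683×1) = 0.64×0.5051 = 0.3233
Bulk density: ρ_b = (1−phi)ρ_g + phi·ρ_f = 0.6767×2.72 + 0.3233×1.04
       = 1.841 + 0.336 = 2.177 g/cm³

2.18 g/cm³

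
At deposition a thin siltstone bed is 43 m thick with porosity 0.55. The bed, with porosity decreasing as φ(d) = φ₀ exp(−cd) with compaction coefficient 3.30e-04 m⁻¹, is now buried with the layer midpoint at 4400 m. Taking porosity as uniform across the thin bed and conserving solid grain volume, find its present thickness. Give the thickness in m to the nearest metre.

22 m

Working in km (1 km = 1000 m; c in km⁻¹ = c in m⁻¹ × 1000):
Porosity at 4.4 km: φ = 0.55·exp(−0.33×4.4) = 0.1288
Solid-volume conservation: h(1−φ) = h₀(1−φ₀) ⇒ h = h₀·(1−φ₀)/(1−φ)
h = 0.043 × (1 − 0.55)/(1 − 0.1288) = 0.043 × 0.5165 = 0.0222 km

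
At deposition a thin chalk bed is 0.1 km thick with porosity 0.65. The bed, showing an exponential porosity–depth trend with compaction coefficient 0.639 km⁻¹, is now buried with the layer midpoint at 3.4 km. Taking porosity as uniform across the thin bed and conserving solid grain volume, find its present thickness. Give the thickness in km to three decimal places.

0.038 km

Porosity at 3.4 km: n = 0.65·exp(−0.639×3.4) = 0.0740
Solid-volume conservation: h(1−n) = h₀(1−n₀) ⇒ h = h₀·(1−n₀)/(1−n)
h = 0.1 × (1 − 0.65)/(1 − 0.0740) = 0.1 × 0.3780 = 0.0378 km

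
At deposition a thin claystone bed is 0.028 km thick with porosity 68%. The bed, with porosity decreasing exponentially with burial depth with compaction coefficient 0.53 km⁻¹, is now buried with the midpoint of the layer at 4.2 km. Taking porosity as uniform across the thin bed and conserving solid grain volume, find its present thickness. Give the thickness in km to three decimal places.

Porosity at 4.2 km: n = 0.68·exp(−0.53×4.2) = 0.0734
Solid-volume conservation: h(1−n) = h₀(1−n₀) ⇒ h = h₀·(1−n₀)/(1−n)
h = 0.028 × (1 − 0.68)/(1 − 0.0734) = 0.028 × 0.3454 = 0.0097 km

0.010 km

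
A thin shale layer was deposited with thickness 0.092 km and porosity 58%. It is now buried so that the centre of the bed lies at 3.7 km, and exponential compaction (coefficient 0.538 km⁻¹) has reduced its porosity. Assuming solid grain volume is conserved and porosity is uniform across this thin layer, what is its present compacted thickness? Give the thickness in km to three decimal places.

0.042 km

Porosity at 3.7 km: n = 0.58·exp(−0.538×3.7) = 0.0792
Solid-volume conservation: h(1−n) = h₀(1−n₀) ⇒ h = h₀·(1−n₀)/(1−n)
h = 0.092 × (1 − 0.58)/(1 − 0.0792) = 0.092 × 0.4561 = 0.0420 km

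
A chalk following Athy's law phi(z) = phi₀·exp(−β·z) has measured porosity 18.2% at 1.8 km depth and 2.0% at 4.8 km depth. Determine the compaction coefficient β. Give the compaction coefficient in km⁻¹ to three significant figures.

Athy: phi(z) = phi₀ e^(−βz) ⇒ phi₁/phi₂ = e^{β(z₂−z₁)} ⇒ β = ln(phi₁/phi₂)/(z₂−z₁)
β = ln(0.182/0.02) / (4.8 − 1.8) = ln(9.1) / 3 = 2.2083 / 3 = 0.7361 km⁻¹

0.736 km⁻¹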